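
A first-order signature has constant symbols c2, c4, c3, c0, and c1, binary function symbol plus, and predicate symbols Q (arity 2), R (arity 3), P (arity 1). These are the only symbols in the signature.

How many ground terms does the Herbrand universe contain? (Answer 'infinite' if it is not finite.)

infinite

The signature has at least one function symbol (plus, arity 2) and at least one constant (c2).
Iterating plus gives infinitely many distinct ground terms: c2, plus(c2, c2), plus(plus(c2, c2), plus(c2, c2)), ...
So the Herbrand universe is infinite.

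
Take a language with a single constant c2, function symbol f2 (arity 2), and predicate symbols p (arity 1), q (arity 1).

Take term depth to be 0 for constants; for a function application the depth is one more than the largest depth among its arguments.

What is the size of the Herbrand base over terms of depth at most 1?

4

First count ground terms of depth ≤ 1.
Write N_k for the number of ground terms of depth ≤ k. A term of depth ≤ k is either a constant or a function symbol applied to arguments of depth ≤ k−1, so N_k = 1 + N_{k-1}^2.
N_0 = 1
N_1 = 1 + 1^2 = 2
So |H| = 2.
Each predicate of arity r yields |H|^r ground atoms (one per choice of an r-tuple from H):
  p: 2;  q: 2
Total ground atoms: 2 + 2 = 4.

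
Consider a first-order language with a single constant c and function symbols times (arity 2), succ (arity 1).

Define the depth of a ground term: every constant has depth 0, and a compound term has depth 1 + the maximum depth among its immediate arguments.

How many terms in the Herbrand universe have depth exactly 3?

Count level by level. With function symbols times/2, succ/1, the terms of depth ≤ k are the 1 constant together with each function applied to depth-≤(k−1) tuples, so N_k = 1 + N_{k-1}^2 + N_{k-1}.
N_0 = 1
N_1 = 1 + 1^2 + 1 = 3
N_2 = 1 + 3^2 + 3 = 13
N_3 = 1 + 13^2 + 13 = 183
Terms of depth exactly 3: N_3 − N_2 = 183 − 13 = 170.

170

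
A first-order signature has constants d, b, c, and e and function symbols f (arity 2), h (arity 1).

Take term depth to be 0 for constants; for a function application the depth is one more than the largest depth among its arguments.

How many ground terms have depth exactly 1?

Let N_k count ground terms of depth at most k. Each non-constant term of depth ≤ k is some function symbol applied to depth-≤(k−1) arguments, giving N_k = 4 + N_{k-1}^2 + N_{k-1}.
N_0 = 4
N_1 = 4 + 4^2 + 4 = 24
Terms of depth exactly 1: N_1 − N_0 = 24 − 4 = 20.

20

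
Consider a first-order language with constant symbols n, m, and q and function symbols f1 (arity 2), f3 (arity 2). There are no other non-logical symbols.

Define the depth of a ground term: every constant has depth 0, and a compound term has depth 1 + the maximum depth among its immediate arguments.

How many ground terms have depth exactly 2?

If N_k denotes the number of depth-≤k ground terms, the 3 constants give N_0 = 3, and each function symbol of arity r contributes N_{k-1}^r new terms at level k: N_k = 3 + N_{k-1}^2 + N_{k-1}^2.
N_0 = 3
N_1 = 3 + 3^2 + 3^2 = 21
N_2 = 3 + 21^2 + 21^2 = 885
Terms of depth exactly 2: N_2 − N_1 = 885 − 21 = 864.

864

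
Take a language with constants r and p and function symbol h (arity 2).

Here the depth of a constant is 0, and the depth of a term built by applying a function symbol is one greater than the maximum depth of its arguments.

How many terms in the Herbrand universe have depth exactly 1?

4

Let N_k count ground terms of depth at most k. Each non-constant term of depth ≤ k is some function symbol applied to depth-≤(k−1) arguments, giving N_k = 2 + N_{k-1}^2.
N_0 = 2
N_1 = 2 + 2^2 = 6
Terms of depth exactly 1: N_1 − N_0 = 6 − 2 = 4.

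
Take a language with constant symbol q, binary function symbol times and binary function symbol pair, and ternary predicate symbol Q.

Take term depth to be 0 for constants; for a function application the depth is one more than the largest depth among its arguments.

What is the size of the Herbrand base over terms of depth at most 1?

27

First count ground terms of depth ≤ 1.
Count level by level. With function symbols times/2, pair/2, the terms of depth ≤ k are the 1 constant together with each function applied to depth-≤(k−1) tuples, so N_k = 1 + N_{k-1}^2 + N_{k-1}^2.
N_0 = 1
N_1 = 1 + 1^2 + 1^2 = 3
So |H| = 3.
Each predicate of arity r yields |H|^r ground atoms (one per choice of an r-tuple from H):
  Q: 3^3 = 27
Total ground atoms: 27.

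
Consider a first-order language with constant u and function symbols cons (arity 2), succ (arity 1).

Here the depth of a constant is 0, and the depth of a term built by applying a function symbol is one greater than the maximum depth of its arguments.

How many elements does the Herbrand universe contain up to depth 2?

13

If N_k denotes the number of depth-≤k ground terms, the 1 constant gives N_0 = 1, and each function symbol of arity r contributes N_{k-1}^r new terms at level k: N_k = 1 + N_{k-1}^2 + N_{k-1}.
N_0 = 1
N_1 = 1 + 1^2 + 1 = 3
N_2 = 1 + 3^2 + 3 = 13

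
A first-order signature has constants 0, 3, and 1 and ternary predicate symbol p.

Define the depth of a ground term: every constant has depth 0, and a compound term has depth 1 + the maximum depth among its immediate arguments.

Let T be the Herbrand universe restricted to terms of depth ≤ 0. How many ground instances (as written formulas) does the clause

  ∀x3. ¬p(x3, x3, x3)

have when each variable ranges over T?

Ground terms of depth ≤ 0:
  With no function symbols every ground term is a constant, so there are exactly 3 ground terms at every depth bound.
  N_0 = 3
  Explicitly: 0, 3, 1.
So there are 3 ground terms available for substitution.
There is 1 variable to instantiate (x3),  occurring in at least one literal, so different choices give different ground instances.
Number of ground instances = 3.

3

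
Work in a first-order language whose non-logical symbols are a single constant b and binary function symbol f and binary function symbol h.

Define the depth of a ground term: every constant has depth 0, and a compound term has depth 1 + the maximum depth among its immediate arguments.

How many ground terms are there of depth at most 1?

Write N_k for the number of ground terms of depth ≤ k. A term of depth ≤ k is either a constant or a function symbol applied to arguments of depth ≤ k−1, so N_k = 1 + N_{k-1}^2 + N_{k-1}^2.
N_0 = 1
N_1 = 1 + 1^2 + 1^2 = 3

3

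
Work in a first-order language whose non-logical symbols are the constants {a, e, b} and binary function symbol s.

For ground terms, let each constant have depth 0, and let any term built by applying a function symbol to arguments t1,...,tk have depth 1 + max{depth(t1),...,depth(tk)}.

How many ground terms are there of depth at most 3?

21612

If N_k denotes the number of depth-≤k ground terms, the 3 constants give N_0 = 3, and each function symbol of arity r contributes N_{k-1}^r new terms at level k: N_k = 3 + N_{k-1}^2.
N_0 = 3
N_1 = 3 + 3^2 = 12
N_2 = 3 + 12^2 = 147
N_3 = 3 + 147^2 = 21612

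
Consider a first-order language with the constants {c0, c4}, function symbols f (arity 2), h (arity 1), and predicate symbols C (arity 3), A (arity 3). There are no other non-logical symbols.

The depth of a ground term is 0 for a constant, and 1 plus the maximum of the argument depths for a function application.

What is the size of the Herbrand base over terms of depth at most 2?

810448

First count ground terms of depth ≤ 2.
Count level by level. With function symbols f/2, h/1, the terms of depth ≤ k are the 2 constants together with each function applied to depth-≤(k−1) tuples, so N_k = 2 + N_{k-1}^2 + N_{k-1}.
N_0 = 2
N_1 = 2 + 2^2 + 2 = 8
N_2 = 2 + 8^2 + 8 = 74
So |H| = 74.
Each predicate of arity r yields |H|^r ground atoms (one per choice of an r-tuple from H):
  C: 74^3 = 405224;  A: 74^3 = 405224
Total ground atoms: 405224 + 405224 = 810448.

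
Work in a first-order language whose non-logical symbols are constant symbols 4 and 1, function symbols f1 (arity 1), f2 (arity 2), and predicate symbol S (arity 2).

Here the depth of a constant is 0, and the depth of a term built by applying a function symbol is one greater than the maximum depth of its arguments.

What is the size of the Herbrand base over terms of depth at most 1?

64

First count ground terms of depth ≤ 1.
Write N_k for the number of ground terms of depth ≤ k. A term of depth ≤ k is either a constant or a function symbol applied to arguments of depth ≤ k−1, so N_k = 2 + N_{k-1} + N_{k-1}^2.
N_0 = 2
N_1 = 2 + 2 + 2^2 = 8
Explicitly: 4, 1, f1(4), f1(1), f2(4, 4), f2(4, 1), f2(1, 4), f2(1, 1).
So |H| = 8.
A ground atom is a predicate applied to a tuple of terms from H, so the count is the sum over predicates of |H|^arity:
  S: 8^2 = 64
Total ground atoms: 64.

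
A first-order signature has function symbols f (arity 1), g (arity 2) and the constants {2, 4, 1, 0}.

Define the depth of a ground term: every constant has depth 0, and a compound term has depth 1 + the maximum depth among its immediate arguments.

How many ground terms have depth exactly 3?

364820

Count level by level. With function symbols f/1, g/2, the terms of depth ≤ k are the 4 constants together with each function applied to depth-≤(k−1) tuples, so N_k = 4 + N_{k-1} + N_{k-1}^2.
N_0 = 4
N_1 = 4 + 4 + 4^2 = 24
N_2 = 4 + 24 + 24^2 = 604
N_3 = 4 + 604 + 604^2 = 365424
Terms of depth exactly 3: N_3 − N_2 = 365424 − 604 = 364820.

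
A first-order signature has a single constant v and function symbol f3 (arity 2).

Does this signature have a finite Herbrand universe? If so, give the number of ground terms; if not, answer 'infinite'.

The signature has at least one function symbol (f3, arity 2) and at least one constant (v).
Iterating f3 gives infinitely many distinct ground terms: v, f3(v, v), f3(f3(v, v), f3(v, v)), ...
So the Herbrand universe is infinite.

infinite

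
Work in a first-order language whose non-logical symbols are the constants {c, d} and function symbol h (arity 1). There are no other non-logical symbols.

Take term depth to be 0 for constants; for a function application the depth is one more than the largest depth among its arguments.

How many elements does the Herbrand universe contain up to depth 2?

6

Write N_k for the number of ground terms of depth ≤ k. A term of depth ≤ k is either a constant or a function symbol applied to arguments of depth ≤ k−1, so N_k = 2 + N_{k-1}.
N_0 = 2
N_1 = 2 + 2 = 4
N_2 = 2 + 4 = 6
Explicitly: c, d, h(c), h(d), h(h(c)), h(h(d)).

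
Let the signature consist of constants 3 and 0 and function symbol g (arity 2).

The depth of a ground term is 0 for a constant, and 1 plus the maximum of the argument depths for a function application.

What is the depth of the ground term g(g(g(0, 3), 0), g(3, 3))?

depth(g(0, 3)) = 1 + max(0, 0) = 1
depth(g(g(0, 3), 0)) = 1 + max(1, 0) = 2
depth(g(3, 3)) = 1 + max(0, 0) = 1
depth(g(g(g(0, 3), 0), g(3, 3))) = 1 + max(2, 1) = 3

3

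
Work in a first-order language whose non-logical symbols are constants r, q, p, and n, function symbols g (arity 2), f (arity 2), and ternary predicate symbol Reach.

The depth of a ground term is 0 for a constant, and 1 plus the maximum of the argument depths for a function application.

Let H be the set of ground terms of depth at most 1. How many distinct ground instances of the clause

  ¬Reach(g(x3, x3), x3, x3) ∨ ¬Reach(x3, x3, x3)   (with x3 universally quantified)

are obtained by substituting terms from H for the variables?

Ground terms of depth ≤ 1:
  Count level by level. With function symbols g/2, f/2, the terms of depth ≤ k are the 4 constants together with each function applied to depth-≤(k−1) tuples, so N_k = 4 + N_{k-1}^2 + N_{k-1}^2.
  N_0 = 4
  N_1 = 4 + 4^2 + 4^2 = 36
So there are 36 ground terms available for substitution.
The clause has 1 distinct variable (x3), which appears in the body. In the free term algebra distinct substitutions yield syntactically distinct ground instances.
Number of ground instances = 36.

36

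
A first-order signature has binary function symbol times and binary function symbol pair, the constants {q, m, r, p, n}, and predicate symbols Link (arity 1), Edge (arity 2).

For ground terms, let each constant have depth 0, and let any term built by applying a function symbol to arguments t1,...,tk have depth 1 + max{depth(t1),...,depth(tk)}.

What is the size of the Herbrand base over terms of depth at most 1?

3080

First count ground terms of depth ≤ 1.
Let N_k count ground terms of depth at most k. Each non-constant term of depth ≤ k is some function symbol applied to depth-≤(k−1) arguments, giving N_k = 5 + N_{k-1}^2 + N_{k-1}^2.
N_0 = 5
N_1 = 5 + 5^2 + 5^2 = 55
So |H| = 55.
Ground atoms are formed by filling each argument slot of a predicate with a term from H, so an r-ary predicate gives |H|^r atoms:
  Link: 55;  Edge: 55^2 = 3025
Total ground atoms: 55 + 3025 = 3080.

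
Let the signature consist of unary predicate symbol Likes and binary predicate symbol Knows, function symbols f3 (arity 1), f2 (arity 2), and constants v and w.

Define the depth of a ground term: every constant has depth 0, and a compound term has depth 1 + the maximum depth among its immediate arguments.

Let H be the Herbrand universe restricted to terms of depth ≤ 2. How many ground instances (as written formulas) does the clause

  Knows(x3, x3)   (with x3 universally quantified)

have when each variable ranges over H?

Ground terms of depth ≤ 2:
  Let N_k count ground terms of depth at most k. Each non-constant term of depth ≤ k is some function symbol applied to depth-≤(k−1) arguments, giving N_k = 2 + N_{k-1} + N_{k-1}^2.
  N_0 = 2
  N_1 = 2 + 2 + 2^2 = 8
  N_2 = 2 + 8 + 8^2 = 74
So there are 74 ground terms available for substitution.
The variable x3 ranges independently over the available ground terms, and distinct assignments produce distinct instances.
Number of ground instances = 74.

74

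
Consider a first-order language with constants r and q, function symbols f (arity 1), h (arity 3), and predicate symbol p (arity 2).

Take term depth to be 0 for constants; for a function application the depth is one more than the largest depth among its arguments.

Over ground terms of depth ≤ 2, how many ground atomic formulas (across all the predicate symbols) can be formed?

First count ground terms of depth ≤ 2.
Let N_k count ground terms of depth at most k. Each non-constant term of depth ≤ k is some function symbol applied to depth-≤(k−1) arguments, giving N_k = 2 + N_{k-1} + N_{k-1}^3.
N_0 = 2
N_1 = 2 + 2 + 2^3 = 12
N_2 = 2 + 12 + 12^3 = 1742
So |H| = 1742.
Ground atoms are formed by filling each argument slot of a predicate with a term from H, so an r-ary predicate gives |H|^r atoms:
  p: 1742^2 = 3034564
Total ground atoms: 3034564.

3034564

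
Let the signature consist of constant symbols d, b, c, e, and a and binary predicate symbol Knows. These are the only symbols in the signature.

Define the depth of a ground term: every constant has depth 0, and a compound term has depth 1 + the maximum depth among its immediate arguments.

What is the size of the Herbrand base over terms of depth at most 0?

First count ground terms of depth ≤ 0.
With no function symbols every ground term is a constant, so there are exactly 5 ground terms at every depth bound.
N_0 = 5
Explicitly: d, b, c, e, a.
So |H| = 5.
A ground atom is a predicate applied to a tuple of terms from H, so the count is the sum over predicates of |H|^arity:
  Knows: 5^2 = 25
Total ground atoms: 25.

25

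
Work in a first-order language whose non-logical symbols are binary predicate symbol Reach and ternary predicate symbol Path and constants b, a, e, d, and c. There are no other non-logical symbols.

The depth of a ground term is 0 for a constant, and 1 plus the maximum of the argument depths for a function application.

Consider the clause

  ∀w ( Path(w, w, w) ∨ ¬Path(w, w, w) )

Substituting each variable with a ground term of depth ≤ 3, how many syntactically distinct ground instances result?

Ground terms of depth ≤ 3:
  With no function symbols every ground term is a constant, so there are exactly 5 ground terms at every depth bound.
  N_0 = 5
  N_1 = 5
  N_2 = 5
  N_3 = 5
  Explicitly: b, a, e, d, c.
So there are 5 ground terms available for substitution.
The clause has 1 distinct variable (w), which appears in the body. In the free term algebra distinct substitutions yield syntactically distinct ground instances.
Number of ground instances = 5.

5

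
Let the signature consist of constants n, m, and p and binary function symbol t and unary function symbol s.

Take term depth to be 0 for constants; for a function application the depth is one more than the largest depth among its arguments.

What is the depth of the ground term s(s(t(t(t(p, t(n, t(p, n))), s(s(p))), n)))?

depth(t(p, n)) = 1 + max(0, 0) = 1
depth(t(n, t(p, n))) = 1 + max(0, 1) = 2
depth(t(p, t(n, t(p, n)))) = 1 + max(0, 2) = 3
depth(s(p)) = 1 + depth(p) = 1 + 0 = 1
depth(s(s(p))) = 1 + depth(s(p)) = 1 + 1 = 2
depth(t(t(p, t(n, t(p, n))), s(s(p)))) = 1 + max(3, 2) = 4
depth(t(t(t(p, t(n, t(p, n))), s(s(p))), n)) = 1 + max(4, 0) = 5
depth(s(t(t(t(p, t(n, t(p, n))), s(s(p))), n))) = 1 + depth(t(t(t(p, t(n, t(p, n))), s(s(p))), n)) = 1 + 5 = 6
depth(s(s(t(t(t(p, t(n, t(p, n))), s(s(p))), n)))) = 1 + depth(s(t(t(t(p, t(n, t(p, n))), s(s(p))), n))) = 1 + 6 = 7

7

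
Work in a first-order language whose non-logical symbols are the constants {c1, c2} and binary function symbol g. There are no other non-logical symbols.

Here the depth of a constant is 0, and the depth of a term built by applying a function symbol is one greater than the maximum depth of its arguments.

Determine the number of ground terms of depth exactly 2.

32

Let N_k = |{terms of depth ≤ k}|. Then N_0 = 2 and N_k = 2 + N_{k-1}^2 for k ≥ 1 (one summand per function symbol, arity giving the exponent).
N_0 = 2
N_1 = 2 + 2^2 = 6
N_2 = 2 + 6^2 = 38
Terms of depth exactly 2: N_2 − N_1 = 38 − 6 = 32.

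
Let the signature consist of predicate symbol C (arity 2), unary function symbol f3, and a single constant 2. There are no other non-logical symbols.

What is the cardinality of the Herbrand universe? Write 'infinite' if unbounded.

The signature has at least one function symbol (f3, arity 1) and at least one constant (2).
Iterating f3 gives infinitely many distinct ground terms: 2, f3(2), f3(f3(2)), ...
So the Herbrand universe is infinite.

infinite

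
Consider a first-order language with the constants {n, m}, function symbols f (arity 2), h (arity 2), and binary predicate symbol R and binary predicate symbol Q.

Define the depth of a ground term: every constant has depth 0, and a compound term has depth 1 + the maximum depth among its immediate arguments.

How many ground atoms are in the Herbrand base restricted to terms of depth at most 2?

81608

First count ground terms of depth ≤ 2.
Let N_k = |{terms of depth ≤ k}|. Then N_0 = 2 and N_k = 2 + N_{k-1}^2 + N_{k-1}^2 for k ≥ 1 (one summand per function symbol, arity giving the exponent).
N_0 = 2
N_1 = 2 + 2^2 + 2^2 = 10
N_2 = 2 + 10^2 + 10^2 = 202
So |H| = 202.
For each predicate symbol, the number of ground atoms is |H| raised to its arity; summing:
  R: 202^2 = 40804;  Q: 202^2 = 40804
Total ground atoms: 40804 + 40804 = 81608.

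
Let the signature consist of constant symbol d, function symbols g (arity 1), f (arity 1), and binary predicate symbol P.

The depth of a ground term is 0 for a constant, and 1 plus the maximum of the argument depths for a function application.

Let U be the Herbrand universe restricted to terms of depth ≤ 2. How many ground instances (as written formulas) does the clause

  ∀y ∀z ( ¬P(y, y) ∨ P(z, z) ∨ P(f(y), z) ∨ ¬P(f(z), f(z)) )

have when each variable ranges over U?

Ground terms of depth ≤ 2:
  If N_k denotes the number of depth-≤k ground terms, the 1 constant gives N_0 = 1, and each function symbol of arity r contributes N_{k-1}^r new terms at level k: N_k = 1 + N_{k-1} + N_{k-1}.
  N_0 = 1
  N_1 = 1 + 1 + 1 = 3
  N_2 = 1 + 3 + 3 = 7
  Explicitly: d, g(d), g(g(d)), g(f(d)), f(d), f(g(d)), f(f(d)).
So there are 7 ground terms available for substitution.
The body mentions every one of the 2 quantified variables; since ground terms form a free algebra, no two substitutions collapse to the same formula.
Number of ground instances = 7^2 = 49.

49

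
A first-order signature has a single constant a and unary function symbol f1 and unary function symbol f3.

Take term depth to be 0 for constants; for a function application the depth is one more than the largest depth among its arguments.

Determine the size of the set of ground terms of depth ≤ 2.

Let N_k count ground terms of depth at most k. Each non-constant term of depth ≤ k is some function symbol applied to depth-≤(k−1) arguments, giving N_k = 1 + N_{k-1} + N_{k-1}.
N_0 = 1
N_1 = 1 + 1 + 1 = 3
N_2 = 1 + 3 + 3 = 7
Explicitly: a, f1(a), f1(f1(a)), f1(f3(a)), f3(a), f3(f1(a)), f3(f3(a)).

7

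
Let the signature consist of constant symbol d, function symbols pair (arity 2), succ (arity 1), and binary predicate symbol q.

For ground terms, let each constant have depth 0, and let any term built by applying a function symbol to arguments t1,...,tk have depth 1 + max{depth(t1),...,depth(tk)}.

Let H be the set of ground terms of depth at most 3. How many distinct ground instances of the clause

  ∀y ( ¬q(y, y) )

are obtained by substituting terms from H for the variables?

Ground terms of depth ≤ 3:
  Write N_k for the number of ground terms of depth ≤ k. A term of depth ≤ k is either a constant or a function symbol applied to arguments of depth ≤ k−1, so N_k = 1 + N_{k-1}^2 + N_{k-1}.
  N_0 = 1
  N_1 = 1 + 1^2 + 1 = 3
  N_2 = 1 + 3^2 + 3 = 13
  N_3 = 1 + 13^2 + 13 = 183
So there are 183 ground terms available for substitution.
The clause has 1 distinct variable (y), which appears in the body. In the free term algebra distinct substitutions yield syntactically distinct ground instances.
Number of ground instances = 183.

183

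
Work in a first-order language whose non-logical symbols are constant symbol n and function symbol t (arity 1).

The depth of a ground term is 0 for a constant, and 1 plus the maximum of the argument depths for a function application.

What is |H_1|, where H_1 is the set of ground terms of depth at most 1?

Let N_k = |{terms of depth ≤ k}|. Then N_0 = 1 and N_k = 1 + N_{k-1} for k ≥ 1 (one summand per function symbol, arity giving the exponent).
N_0 = 1
N_1 = 1 + 1 = 2
Explicitly: n, t(n).

2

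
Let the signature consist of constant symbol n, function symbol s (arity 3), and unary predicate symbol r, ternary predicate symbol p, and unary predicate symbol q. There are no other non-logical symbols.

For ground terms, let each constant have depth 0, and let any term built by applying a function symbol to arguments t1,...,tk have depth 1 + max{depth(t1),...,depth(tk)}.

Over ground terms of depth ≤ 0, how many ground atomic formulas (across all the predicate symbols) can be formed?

3

First count ground terms of depth ≤ 0.
If N_k denotes the number of depth-≤k ground terms, the 1 constant gives N_0 = 1, and each function symbol of arity r contributes N_{k-1}^r new terms at level k: N_k = 1 + N_{k-1}^3.
N_0 = 1
So |H| = 1.
For each predicate symbol, the number of ground atoms is |H| raised to its arity; summing:
  r: 1;  p: 1^3 = 1;  q: 1
Total ground atoms: 1 + 1 + 1 = 3.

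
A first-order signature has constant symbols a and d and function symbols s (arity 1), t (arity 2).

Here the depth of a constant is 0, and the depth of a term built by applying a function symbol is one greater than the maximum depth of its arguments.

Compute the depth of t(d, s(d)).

depth(s(d)) = 1 + depth(d) = 1 + 0 = 1
depth(t(d, s(d))) = 1 + max(0, 1) = 2

2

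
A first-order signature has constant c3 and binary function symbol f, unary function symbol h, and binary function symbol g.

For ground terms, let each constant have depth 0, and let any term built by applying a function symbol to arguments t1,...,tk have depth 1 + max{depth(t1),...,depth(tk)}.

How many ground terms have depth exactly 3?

2739

Let N_k = |{terms of depth ≤ k}|. Then N_0 = 1 and N_k = 1 + N_{k-1}^2 + N_{k-1} + N_{k-1}^2 for k ≥ 1 (one summand per function symbol, arity giving the exponent).
N_0 = 1
N_1 = 1 + 1^2 + 1 + 1^2 = 4
N_2 = 1 + 4^2 + 4 + 4^2 = 37
N_3 = 1 + 37^2 + 37 + 37^2 = 2776
Terms of depth exactly 3: N_3 − N_2 = 2776 − 37 = 2739.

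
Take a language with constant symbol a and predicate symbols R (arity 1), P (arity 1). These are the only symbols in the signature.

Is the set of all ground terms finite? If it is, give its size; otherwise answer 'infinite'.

1

There are no function symbols, so the only ground term is the single constant.
The Herbrand universe is {a}, finite with 1 element.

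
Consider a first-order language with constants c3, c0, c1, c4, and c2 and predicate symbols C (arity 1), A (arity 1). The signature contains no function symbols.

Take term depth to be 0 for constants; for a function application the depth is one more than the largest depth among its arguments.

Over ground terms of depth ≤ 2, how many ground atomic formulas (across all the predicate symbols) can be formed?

First count ground terms of depth ≤ 2.
With no function symbols every ground term is a constant, so there are exactly 5 ground terms at every depth bound.
N_0 = 5
N_1 = 5
N_2 = 5
Explicitly: c3, c0, c1, c4, c2.
So |H| = 5.
Ground atoms are formed by filling each argument slot of a predicate with a term from H, so an r-ary predicate gives |H|^r atoms:
  C: 5;  A: 5
Total ground atoms: 5 + 5 = 10.

10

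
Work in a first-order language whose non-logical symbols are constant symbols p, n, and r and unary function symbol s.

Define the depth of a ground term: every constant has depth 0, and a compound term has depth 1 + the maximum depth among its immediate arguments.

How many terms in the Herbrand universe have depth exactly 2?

3

Let N_k count ground terms of depth at most k. Each non-constant term of depth ≤ k is some function symbol applied to depth-≤(k−1) arguments, giving N_k = 3 + N_{k-1}.
N_0 = 3
N_1 = 3 + 3 = 6
N_2 = 3 + 6 = 9
Terms of depth exactly 2: N_2 − N_1 = 9 − 6 = 3.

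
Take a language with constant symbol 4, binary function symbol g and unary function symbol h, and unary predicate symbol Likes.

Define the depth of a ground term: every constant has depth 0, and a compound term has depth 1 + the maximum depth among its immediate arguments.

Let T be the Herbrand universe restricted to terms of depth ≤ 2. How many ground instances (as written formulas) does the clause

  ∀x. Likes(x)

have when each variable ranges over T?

Ground terms of depth ≤ 2:
  Count level by level. With function symbols g/2, h/1, the terms of depth ≤ k are the 1 constant together with each function applied to depth-≤(k−1) tuples, so N_k = 1 + N_{k-1}^2 + N_{k-1}.
  N_0 = 1
  N_1 = 1 + 1^2 + 1 = 3
  N_2 = 1 + 3^2 + 3 = 13
So there are 13 ground terms available for substitution.
The clause has 1 distinct variable (x), which appears in the body. In the free term algebra distinct substitutions yield syntactically distinct ground instances.
Number of ground instances = 13.

13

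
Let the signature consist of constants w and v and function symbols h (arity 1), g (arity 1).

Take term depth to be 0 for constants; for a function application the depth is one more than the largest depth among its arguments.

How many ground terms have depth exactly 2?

Write N_k for the number of ground terms of depth ≤ k. A term of depth ≤ k is either a constant or a function symbol applied to arguments of depth ≤ k−1, so N_k = 2 + N_{k-1} + N_{k-1}.
N_0 = 2
N_1 = 2 + 2 + 2 = 6
N_2 = 2 + 6 + 6 = 14
Terms of depth exactly 2: N_2 − N_1 = 14 − 6 = 8.

8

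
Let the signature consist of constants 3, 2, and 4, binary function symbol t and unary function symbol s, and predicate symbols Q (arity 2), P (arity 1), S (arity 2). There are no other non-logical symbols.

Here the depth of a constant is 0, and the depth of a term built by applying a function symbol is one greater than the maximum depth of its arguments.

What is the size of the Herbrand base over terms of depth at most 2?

118341

First count ground terms of depth ≤ 2.
Count level by level. With function symbols t/2, s/1, the terms of depth ≤ k are the 3 constants together with each function applied to depth-≤(k−1) tuples, so N_k = 3 + N_{k-1}^2 + N_{k-1}.
N_0 = 3
N_1 = 3 + 3^2 + 3 = 15
N_2 = 3 + 15^2 + 15 = 243
So |H| = 243.
For each predicate symbol, the number of ground atoms is |H| raised to its arity; summing:
  Q: 243^2 = 59049;  P: 243;  S: 243^2 = 59049
Total ground atoms: 59049 + 243 + 59049 = 118341.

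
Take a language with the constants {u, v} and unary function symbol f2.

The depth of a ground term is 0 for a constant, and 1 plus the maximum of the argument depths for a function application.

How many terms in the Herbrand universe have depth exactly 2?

Count level by level. With function symbols f2/1, the terms of depth ≤ k are the 2 constants together with each function applied to depth-≤(k−1) tuples, so N_k = 2 + N_{k-1}.
N_0 = 2
N_1 = 2 + 2 = 4
N_2 = 2 + 4 = 6
Terms of depth exactly 2: N_2 − N_1 = 6 − 4 = 2.

2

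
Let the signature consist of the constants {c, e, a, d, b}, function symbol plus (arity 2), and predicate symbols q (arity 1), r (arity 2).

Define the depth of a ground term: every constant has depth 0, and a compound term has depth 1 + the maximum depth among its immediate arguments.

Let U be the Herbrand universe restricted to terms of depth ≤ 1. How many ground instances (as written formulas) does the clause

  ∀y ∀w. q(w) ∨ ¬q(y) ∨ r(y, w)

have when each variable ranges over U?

Ground terms of depth ≤ 1:
  If N_k denotes the number of depth-≤k ground terms, the 5 constants give N_0 = 5, and each function symbol of arity r contributes N_{k-1}^r new terms at level k: N_k = 5 + N_{k-1}^2.
  N_0 = 5
  N_1 = 5 + 5^2 = 30
So there are 30 ground terms available for substitution.
The body mentions every one of the 2 quantified variables; since ground terms form a free algebra, no two substitutions collapse to the same formula.
Number of ground instances = 30^2 = 900.

900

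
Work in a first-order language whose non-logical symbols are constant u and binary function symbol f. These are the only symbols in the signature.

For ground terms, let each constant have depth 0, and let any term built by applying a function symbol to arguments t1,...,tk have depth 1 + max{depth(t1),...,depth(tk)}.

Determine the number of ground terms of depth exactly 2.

Let N_k count ground terms of depth at most k. Each non-constant term of depth ≤ k is some function symbol applied to depth-≤(k−1) arguments, giving N_k = 1 + N_{k-1}^2.
N_0 = 1
N_1 = 1 + 1^2 = 2
N_2 = 1 + 2^2 = 5
Terms of depth exactly 2: N_2 − N_1 = 5 − 2 = 3.

3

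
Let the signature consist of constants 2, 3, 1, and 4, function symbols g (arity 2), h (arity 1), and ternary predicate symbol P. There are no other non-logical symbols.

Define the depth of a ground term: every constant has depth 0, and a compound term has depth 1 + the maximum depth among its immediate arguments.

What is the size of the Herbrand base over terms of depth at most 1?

13824

First count ground terms of depth ≤ 1.
Let N_k = |{terms of depth ≤ k}|. Then N_0 = 4 and N_k = 4 + N_{k-1}^2 + N_{k-1} for k ≥ 1 (one summand per function symbol, arity giving the exponent).
N_0 = 4
N_1 = 4 + 4^2 + 4 = 24
So |H| = 24.
Ground atoms are formed by filling each argument slot of a predicate with a term from H, so an r-ary predicate gives |H|^r atoms:
  P: 24^3 = 13824
Total ground atoms: 13824.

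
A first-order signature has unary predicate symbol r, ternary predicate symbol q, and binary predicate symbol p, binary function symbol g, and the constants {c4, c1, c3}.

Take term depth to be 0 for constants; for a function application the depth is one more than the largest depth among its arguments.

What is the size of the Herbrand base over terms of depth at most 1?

First count ground terms of depth ≤ 1.
Let N_k count ground terms of depth at most k. Each non-constant term of depth ≤ k is some function symbol applied to depth-≤(k−1) arguments, giving N_k = 3 + N_{k-1}^2.
N_0 = 3
N_1 = 3 + 3^2 = 12
Explicitly: c4, c1, c3, g(c4, c4), g(c4, c1), g(c4, c3), g(c1, c4), g(c1, c1), g(c1, c3), g(c3, c4), g(c3, c1), g(c3, c3).
So |H| = 12.
A ground atom is a predicate applied to a tuple of terms from H, so the count is the sum over predicates of |H|^arity:
  r: 12;  q: 12^3 = 1728;  p: 12^2 = 144
Total ground atoms: 12 + 1728 + 144 = 1884.

1884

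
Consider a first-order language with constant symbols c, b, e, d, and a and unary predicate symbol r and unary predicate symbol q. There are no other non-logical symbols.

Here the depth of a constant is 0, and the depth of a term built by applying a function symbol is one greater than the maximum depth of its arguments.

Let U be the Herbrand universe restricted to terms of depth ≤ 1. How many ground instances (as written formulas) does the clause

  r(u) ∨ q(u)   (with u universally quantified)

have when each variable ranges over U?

5

Ground terms of depth ≤ 1:
  With no function symbols every ground term is a constant, so there are exactly 5 ground terms at every depth bound.
  N_0 = 5
  N_1 = 5
So there are 5 ground terms available for substitution.
There is 1 variable to instantiate (u),  occurring in at least one literal, so different choices give different ground instances.
Number of ground instances = 5.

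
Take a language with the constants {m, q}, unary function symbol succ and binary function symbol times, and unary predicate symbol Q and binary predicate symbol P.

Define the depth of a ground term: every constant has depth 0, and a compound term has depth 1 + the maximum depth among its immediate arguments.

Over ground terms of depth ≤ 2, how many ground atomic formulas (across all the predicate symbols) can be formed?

5550

First count ground terms of depth ≤ 2.
If N_k denotes the number of depth-≤k ground terms, the 2 constants give N_0 = 2, and each function symbol of arity r contributes N_{k-1}^r new terms at level k: N_k = 2 + N_{k-1} + N_{k-1}^2.
N_0 = 2
N_1 = 2 + 2 + 2^2 = 8
N_2 = 2 + 8 + 8^2 = 74
So |H| = 74.
A ground atom is a predicate applied to a tuple of terms from H, so the count is the sum over predicates of |H|^arity:
  Q: 74;  P: 74^2 = 5476
Total ground atoms: 74 + 5476 = 5550.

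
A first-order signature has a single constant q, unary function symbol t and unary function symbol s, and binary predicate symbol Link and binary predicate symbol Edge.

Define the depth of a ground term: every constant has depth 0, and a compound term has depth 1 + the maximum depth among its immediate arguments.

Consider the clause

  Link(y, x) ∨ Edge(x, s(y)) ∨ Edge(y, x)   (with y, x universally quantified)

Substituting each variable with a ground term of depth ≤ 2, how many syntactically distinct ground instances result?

49

Ground terms of depth ≤ 2:
  Write N_k for the number of ground terms of depth ≤ k. A term of depth ≤ k is either a constant or a function symbol applied to arguments of depth ≤ k−1, so N_k = 1 + N_{k-1} + N_{k-1}.
  N_0 = 1
  N_1 = 1 + 1 + 1 = 3
  N_2 = 1 + 3 + 3 = 7
So there are 7 ground terms available for substitution.
Each of y, x ranges independently over the available ground terms, and distinct assignments produce distinct instances.
Number of ground instances = 7^2 = 49.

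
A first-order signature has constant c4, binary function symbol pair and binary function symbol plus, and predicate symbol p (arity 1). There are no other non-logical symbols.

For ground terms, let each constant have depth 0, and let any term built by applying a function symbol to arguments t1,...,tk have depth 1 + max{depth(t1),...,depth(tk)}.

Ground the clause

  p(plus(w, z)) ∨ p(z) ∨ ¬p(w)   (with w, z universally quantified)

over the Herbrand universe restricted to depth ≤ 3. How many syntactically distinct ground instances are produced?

522729

Ground terms of depth ≤ 3:
  Let N_k count ground terms of depth at most k. Each non-constant term of depth ≤ k is some function symbol applied to depth-≤(k−1) arguments, giving N_k = 1 + N_{k-1}^2 + N_{k-1}^2.
  N_0 = 1
  N_1 = 1 + 1^2 + 1^2 = 3
  N_2 = 1 + 3^2 + 3^2 = 19
  N_3 = 1 + 19^2 + 19^2 = 723
So there are 723 ground terms available for substitution.
Each of w, z ranges independently over the available ground terms, and distinct assignments produce distinct instances.
Number of ground instances = 723^2 = 522729.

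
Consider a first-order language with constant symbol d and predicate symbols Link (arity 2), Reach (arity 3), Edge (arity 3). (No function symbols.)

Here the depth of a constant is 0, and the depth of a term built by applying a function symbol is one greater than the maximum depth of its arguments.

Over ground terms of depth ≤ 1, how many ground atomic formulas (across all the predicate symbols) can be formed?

3

First count ground terms of depth ≤ 1.
With no function symbols every ground term is a constant, so there is exactly 1 ground term at every depth bound.
N_0 = 1
N_1 = 1
Explicitly: d.
So |H| = 1.
For each predicate symbol, the number of ground atoms is |H| raised to its arity; summing:
  Link: 1^2 = 1;  Reach: 1^3 = 1;  Edge: 1^3 = 1
Total ground atoms: 1 + 1 + 1 = 3.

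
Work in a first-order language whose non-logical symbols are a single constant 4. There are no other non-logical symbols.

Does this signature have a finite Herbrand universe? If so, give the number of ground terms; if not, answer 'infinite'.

There are no function symbols, so the only ground term is the single constant.
The Herbrand universe is {4}, finite with 1 element.

1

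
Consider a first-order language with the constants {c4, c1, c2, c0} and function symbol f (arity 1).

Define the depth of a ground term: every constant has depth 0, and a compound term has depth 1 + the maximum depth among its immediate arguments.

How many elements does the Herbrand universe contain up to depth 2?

12

Count level by level. With function symbols f/1, the terms of depth ≤ k are the 4 constants together with each function applied to depth-≤(k−1) tuples, so N_k = 4 + N_{k-1}.
N_0 = 4
N_1 = 4 + 4 = 8
N_2 = 4 + 8 = 12
Explicitly: c4, c1, c2, c0, f(c4), f(c1), f(c2), f(c0), f(f(c4)), f(f(c1)), f(f(c2)), f(f(c0)).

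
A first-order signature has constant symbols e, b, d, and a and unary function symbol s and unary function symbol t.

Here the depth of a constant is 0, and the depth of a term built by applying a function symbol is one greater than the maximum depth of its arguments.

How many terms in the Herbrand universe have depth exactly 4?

Let N_k count ground terms of depth at most k. Each non-constant term of depth ≤ k is some function symbol applied to depth-≤(k−1) arguments, giving N_k = 4 + N_{k-1} + N_{k-1}.
N_0 = 4
N_1 = 4 + 4 + 4 = 12
N_2 = 4 + 12 + 12 = 28
N_3 = 4 + 28 + 28 = 60
N_4 = 4 + 60 + 60 = 124
Terms of depth exactly 4: N_4 − N_3 = 124 − 60 = 64.

64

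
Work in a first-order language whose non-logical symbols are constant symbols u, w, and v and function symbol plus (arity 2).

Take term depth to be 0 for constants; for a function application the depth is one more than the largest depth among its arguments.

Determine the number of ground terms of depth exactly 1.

9

Let N_k = |{terms of depth ≤ k}|. Then N_0 = 3 and N_k = 3 + N_{k-1}^2 for k ≥ 1 (one summand per function symbol, arity giving the exponent).
N_0 = 3
N_1 = 3 + 3^2 = 12
Terms of depth exactly 1: N_1 − N_0 = 12 − 3 = 9.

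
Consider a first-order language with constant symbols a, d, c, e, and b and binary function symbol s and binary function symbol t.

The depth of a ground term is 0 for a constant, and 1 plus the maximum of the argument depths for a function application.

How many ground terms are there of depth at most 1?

Let N_k = |{terms of depth ≤ k}|. Then N_0 = 5 and N_k = 5 + N_{k-1}^2 + N_{k-1}^2 for k ≥ 1 (one summand per function symbol, arity giving the exponent).
N_0 = 5
N_1 = 5 + 5^2 + 5^2 = 55

55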